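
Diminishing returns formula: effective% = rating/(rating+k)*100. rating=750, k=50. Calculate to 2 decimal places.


effective% = rating / (rating + k) * 100
= 750 / (750 + 50) * 100
= 750 / 800 * 100
= 0.9375 * 100
= 93.75%

93.75%


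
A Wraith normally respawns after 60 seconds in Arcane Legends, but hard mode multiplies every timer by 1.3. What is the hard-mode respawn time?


Respawn time = base * multiplier
= 60 * 1.3
= 78.0 seconds

78.0 seconds


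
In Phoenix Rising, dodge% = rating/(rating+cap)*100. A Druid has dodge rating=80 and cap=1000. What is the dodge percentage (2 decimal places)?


dodge% = 80 / (80 + 1000) * 100
= 80 / 1080 * 100
= 0.074074 * 100
= 7.41%

7.41%


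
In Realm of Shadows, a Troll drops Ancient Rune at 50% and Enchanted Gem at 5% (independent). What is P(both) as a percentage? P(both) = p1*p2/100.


For independent events, P(both) = P(A) * P(B)
= 50% * 5%
= 250 / 100 %
= 2.5%

2.5%


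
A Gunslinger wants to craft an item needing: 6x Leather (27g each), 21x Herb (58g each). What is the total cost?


Cost breakdown:
  Leather: 6 * 27 = 162
  Herb: 21 * 58 = 1218
Total = 162 + 1218 = 1380

1380 gold


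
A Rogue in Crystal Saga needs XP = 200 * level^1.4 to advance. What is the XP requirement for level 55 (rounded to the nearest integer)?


XP = 200 * level^1.4
Substitute level = 55:
XP = 200 * 55^1.4
= 200 * 273.217
= 54643

54643 XP


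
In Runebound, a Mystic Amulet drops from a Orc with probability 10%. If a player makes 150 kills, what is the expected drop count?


Expected drops = kills * (drop_rate / 100)
= 150 * (10 / 100)
= 150 * 0.1
= 15.0

15.0 drops


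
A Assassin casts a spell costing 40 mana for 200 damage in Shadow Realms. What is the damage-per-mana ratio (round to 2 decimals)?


Efficiency = damage / mana
= 200 / 40
= 5.00

5.00 dmg/mana


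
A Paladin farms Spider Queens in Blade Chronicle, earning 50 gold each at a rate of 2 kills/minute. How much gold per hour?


Gold per minute = 50 * 2 = 100
Gold per hour = 100 * 60 = 6000

6000 gold/hour


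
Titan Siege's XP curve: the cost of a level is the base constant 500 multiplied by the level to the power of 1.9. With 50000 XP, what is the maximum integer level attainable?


XP = 500 * level^1.9, so level = (XP / 500)^(1/1.9)
= (50000 / 500)^(1/1.9)
= 100.0^0.5263
= 11.2884
Floor: level = 11

level 11


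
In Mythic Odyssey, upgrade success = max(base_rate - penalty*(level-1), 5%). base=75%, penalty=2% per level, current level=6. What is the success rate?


raw_rate = 75 - 2 * (6 - 1)
= 75 - 2 * 5
= 75 - 10
= 65
Apply floor: max(65, 5) = 65%

65%


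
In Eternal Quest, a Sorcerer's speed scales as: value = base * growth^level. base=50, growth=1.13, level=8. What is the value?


value = base * growth^level
= 50 * 1.13^8
= 50 * 2.658444
= 132.92

132.92 speed


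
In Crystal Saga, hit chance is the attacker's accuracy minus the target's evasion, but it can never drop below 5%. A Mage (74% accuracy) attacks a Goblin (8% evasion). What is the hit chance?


accuracy - evasion = 74 - 8 = 66
Apply floor: max(66, 5) = 66
Hit chance = 66%

66%


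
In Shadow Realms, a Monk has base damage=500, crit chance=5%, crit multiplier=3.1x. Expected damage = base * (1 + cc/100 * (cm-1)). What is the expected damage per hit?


E[dmg] = base * (1 + crit_chance * (crit_mult - 1))
cc as decimal = 5/100 = 0.05
cm - 1 = 3.1 - 1 = 2.1
Bonus factor = 0.05 * 2.1 = 0.105
Total multiplier = 1 + 0.105 = 1.105
Expected damage = 500 * 1.105 = 552.50

552.50 damage


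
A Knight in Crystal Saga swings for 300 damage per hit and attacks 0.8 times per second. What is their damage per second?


DPS = damage * attack_speed
= 300 * 0.8
= 240.0

240.0 DPS


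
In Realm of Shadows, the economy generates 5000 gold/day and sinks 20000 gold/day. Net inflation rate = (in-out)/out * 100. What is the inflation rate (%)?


Net gold = 5000 - 20000 = -15000
Inflation rate = net / sunk * 100 = -15000 / 20000 * 100
= -0.75 * 100
= -75.00%

-75.00%


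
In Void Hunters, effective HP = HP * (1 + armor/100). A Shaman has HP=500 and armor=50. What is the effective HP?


EHP = 500 * (1 + 50/100)
= 500 * (1 + 0.5)
= 500 * 1.5
= 750.0

750.0 EHP


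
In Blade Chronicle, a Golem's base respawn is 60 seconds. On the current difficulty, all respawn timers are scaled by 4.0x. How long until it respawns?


Respawn time = base * multiplier
= 60 * 4.0
= 240.0 seconds

240.0 seconds


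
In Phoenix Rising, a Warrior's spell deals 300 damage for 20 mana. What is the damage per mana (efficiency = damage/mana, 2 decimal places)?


Efficiency = damage / mana
= 300 / 20
= 15.00

15.00 dmg/mana


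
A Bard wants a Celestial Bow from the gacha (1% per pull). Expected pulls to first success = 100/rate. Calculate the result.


Expected pulls for a geometric distribution = 1/p = 100 / rate%
= 100 / 1
= 100.0

100.0 pulls


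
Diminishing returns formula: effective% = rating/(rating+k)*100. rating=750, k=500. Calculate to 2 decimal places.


effective% = rating / (rating + k) * 100
= 750 / (750 + 500) * 100
= 750 / 1250 * 100
= 0.6 * 100
= 60.00%

60.00%


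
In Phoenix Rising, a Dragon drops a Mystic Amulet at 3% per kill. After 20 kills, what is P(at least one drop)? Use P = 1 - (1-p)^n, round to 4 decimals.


P(at least one) = 1 - P(none) = 1 - (1-p)^n
p = 3/100 = 0.03
1 - p = 0.97
(1 - p)^20 = 0.97^20 = 0.543794
P(at least one) = 1 - 0.543794 = 0.4562

0.4562


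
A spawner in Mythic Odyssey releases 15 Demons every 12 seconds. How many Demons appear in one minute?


Spawns per minute = count * (60 / interval)
= 15 * (60 / 12)
= 15 * 5.0
= 75.0

75.0 per minute


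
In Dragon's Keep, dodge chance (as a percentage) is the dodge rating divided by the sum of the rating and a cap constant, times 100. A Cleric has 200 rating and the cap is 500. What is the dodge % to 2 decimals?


dodge% = 200 / (200 + 500) * 100
= 200 / 700 * 100
= 0.285714 * 100
= 28.57%

28.57%


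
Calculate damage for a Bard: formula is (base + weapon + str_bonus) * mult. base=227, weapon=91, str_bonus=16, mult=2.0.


Sum base + weapon + str = 227 + 91 + 16 = 334
Multiply by 2.0:
334 * 2.0 = 668.0

668.0 damage


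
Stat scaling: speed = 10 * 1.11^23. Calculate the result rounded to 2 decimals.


value = base * growth^level
= 10 * 1.11^23
= 10 * 11.026267
= 110.26

110.26 speed


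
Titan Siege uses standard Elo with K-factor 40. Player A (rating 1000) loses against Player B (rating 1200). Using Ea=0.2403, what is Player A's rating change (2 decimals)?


Elo update: delta = K * (S - Ea), where S = 0 (loses)
S - Ea = 0 - 0.2403 = -0.2403
Rating change = 40 * -0.2403
= -9.61

-9.61 rating points


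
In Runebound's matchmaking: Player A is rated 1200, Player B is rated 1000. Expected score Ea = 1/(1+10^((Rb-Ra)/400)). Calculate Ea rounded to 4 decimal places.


Elo expected score: Ea = 1/(1 + 10^((Rb-Ra)/400))
Rb - Ra = 1000 - 1200 = -200
(Rb-Ra)/400 = -200/400 = -0.5
10^-0.5 = 0.316228
Ea = 1/(1 + 0.316228) = 1/1.316228 = 0.7597

0.7597


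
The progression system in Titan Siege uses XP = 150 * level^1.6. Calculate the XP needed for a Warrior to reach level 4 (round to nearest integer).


XP = 150 * level^1.6
Substitute level = 4:
XP = 150 * 4^1.6
= 150 * 9.1896
= 1378

1378 XP


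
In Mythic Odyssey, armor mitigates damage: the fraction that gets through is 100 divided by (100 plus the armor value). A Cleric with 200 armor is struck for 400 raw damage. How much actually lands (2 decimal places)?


actual = 400 * 100 / (100 + 200)
= 400 * 100 / 300
= 40000 / 300
= 133.33

133.33 damage


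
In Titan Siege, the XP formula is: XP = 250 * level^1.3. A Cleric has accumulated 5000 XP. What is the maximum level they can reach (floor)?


XP = 250 * level^1.3, so level = (XP / 250)^(1/1.3)
= (5000 / 250)^(1/1.3)
= 20.0^0.7692
= 10.0183
Floor: level = 10

level 10


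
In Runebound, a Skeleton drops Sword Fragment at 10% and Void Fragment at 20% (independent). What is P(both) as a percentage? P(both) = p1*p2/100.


For independent events, P(both) = P(A) * P(B)
= 10% * 20%
= 200 / 100 %
= 2.0%

2.0%


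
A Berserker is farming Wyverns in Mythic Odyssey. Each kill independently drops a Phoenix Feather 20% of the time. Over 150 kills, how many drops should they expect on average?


Expected drops = kills * (drop_rate / 100)
= 150 * (20 / 100)
= 150 * 0.2
= 30.0

30.0 drops


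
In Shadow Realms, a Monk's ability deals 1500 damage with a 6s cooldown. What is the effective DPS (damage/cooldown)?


DPS = damage / cooldown
= 1500 / 6
= 250.00

250.00 DPS


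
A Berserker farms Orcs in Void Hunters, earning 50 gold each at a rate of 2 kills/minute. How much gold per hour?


Gold per minute = 50 * 2 = 100
Gold per hour = 100 * 60 = 6000

6000 gold/hour


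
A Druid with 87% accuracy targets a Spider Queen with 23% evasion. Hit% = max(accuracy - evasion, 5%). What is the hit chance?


accuracy - evasion = 87 - 23 = 64
Apply floor: max(64, 5) = 64
Hit chance = 64%

64%


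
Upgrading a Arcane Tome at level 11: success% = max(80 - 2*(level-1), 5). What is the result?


raw_rate = 80 - 2 * (11 - 1)
= 80 - 2 * 10
= 80 - 20
= 60
Apply floor: max(60, 5) = 60%

60%


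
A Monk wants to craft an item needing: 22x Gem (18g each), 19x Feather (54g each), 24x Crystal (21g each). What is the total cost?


Cost breakdown:
  Gem: 22 * 18 = 396
  Feather: 19 * 54 = 1026
  Crystal: 24 * 21 = 504
Total = 396 + 1026 + 504 = 1926

1926 gold


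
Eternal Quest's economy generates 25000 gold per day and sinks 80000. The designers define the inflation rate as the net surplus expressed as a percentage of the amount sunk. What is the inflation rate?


Net gold = 25000 - 80000 = -55000
Inflation rate = net / sunk * 100 = -55000 / 80000 * 100
= -0.6875 * 100
= -68.75%

-68.75%


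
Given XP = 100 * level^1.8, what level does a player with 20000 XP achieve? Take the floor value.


XP = 100 * level^1.8, so level = (XP / 100)^(1/1.8)
= (20000 / 100)^(1/1.8)
= 200.0^0.5556
= 18.9824
Floor: level = 18

level 18


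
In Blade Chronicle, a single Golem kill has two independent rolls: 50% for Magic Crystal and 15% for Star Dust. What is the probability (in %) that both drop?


For independent events, P(both) = P(A) * P(B)
= 50% * 15%
= 750 / 100 %
= 7.5%

7.5%


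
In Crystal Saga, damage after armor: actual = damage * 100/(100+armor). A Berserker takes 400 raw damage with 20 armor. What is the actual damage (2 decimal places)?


actual = 400 * 100 / (100 + 20)
= 400 * 100 / 120
= 40000 / 120
= 333.33

333.33 damage


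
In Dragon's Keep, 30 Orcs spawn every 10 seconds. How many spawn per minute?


Spawns per minute = count * (60 / interval)
= 30 * (60 / 10)
= 30 * 6.0
= 180.0

180.0 per minute


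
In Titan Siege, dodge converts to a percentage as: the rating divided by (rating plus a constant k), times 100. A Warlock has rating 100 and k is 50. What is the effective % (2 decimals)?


effective% = rating / (rating + k) * 100
= 100 / (100 + 50) * 100
= 100 / 150 * 100
= 0.666667 * 100
= 66.67%

66.67%


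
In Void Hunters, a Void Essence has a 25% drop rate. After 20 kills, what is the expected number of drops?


Expected drops = kills * (drop_rate / 100)
= 20 * (25 / 100)
= 20 * 0.25
= 5.0

5.0 drops


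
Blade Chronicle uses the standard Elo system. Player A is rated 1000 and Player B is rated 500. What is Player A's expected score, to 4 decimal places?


Elo expected score: Ea = 1/(1 + 10^((Rb-Ra)/400))
Rb - Ra = 500 - 1000 = -500
(Rb-Ra)/400 = -500/400 = -1.25
10^-1.25 = 0.056234
Ea = 1/(1 + 0.056234) = 1/1.056234 = 0.9468

0.9468


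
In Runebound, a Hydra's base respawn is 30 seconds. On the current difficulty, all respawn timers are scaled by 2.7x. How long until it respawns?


Respawn time = base * multiplier
= 30 * 2.7
= 81.0 seconds

81.0 seconds


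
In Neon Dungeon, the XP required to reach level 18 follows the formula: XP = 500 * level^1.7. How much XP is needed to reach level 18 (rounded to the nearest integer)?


XP = 500 * level^1.7
Substitute level = 18:
XP = 500 * 18^1.7
= 500 * 136.13295
= 68066

68066 XP


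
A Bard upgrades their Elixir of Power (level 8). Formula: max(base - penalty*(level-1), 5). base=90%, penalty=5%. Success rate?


raw_rate = 90 - 5 * (8 - 1)
= 90 - 5 * 7
= 90 - 35
= 55
Apply floor: max(55, 5) = 55%

55%


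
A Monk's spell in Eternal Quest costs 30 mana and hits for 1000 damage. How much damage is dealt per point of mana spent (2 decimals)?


Efficiency = damage / mana
= 1000 / 30
= 33.33

33.33 dmg/mana


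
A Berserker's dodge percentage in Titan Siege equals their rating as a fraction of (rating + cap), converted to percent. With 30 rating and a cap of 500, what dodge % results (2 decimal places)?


dodge% = 30 / (30 + 500) * 100
= 30 / 530 * 100
= 0.056604 * 100
= 5.66%

5.66%


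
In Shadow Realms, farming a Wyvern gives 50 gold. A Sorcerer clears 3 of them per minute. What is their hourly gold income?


Gold per minute = 50 * 3 = 150
Gold per hour = 150 * 60 = 9000

9000 gold/hour


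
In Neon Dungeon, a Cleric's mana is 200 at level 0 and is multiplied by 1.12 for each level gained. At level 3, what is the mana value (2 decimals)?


value = base * growth^level
= 200 * 1.12^3
= 200 * 1.404928
= 280.99

280.99 mana


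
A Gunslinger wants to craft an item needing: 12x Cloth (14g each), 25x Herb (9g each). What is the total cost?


Cost breakdown:
  Cloth: 12 * 14 = 168
  Herb: 25 * 9 = 225
Total = 168 + 225 = 393

393 gold


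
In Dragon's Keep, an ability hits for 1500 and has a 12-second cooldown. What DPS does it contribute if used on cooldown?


DPS = damage / cooldown
= 1500 / 12
= 125.00

125.00 DPS


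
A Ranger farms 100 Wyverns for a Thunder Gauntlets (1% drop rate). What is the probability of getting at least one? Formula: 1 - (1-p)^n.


P(at least one) = 1 - P(none) = 1 - (1-p)^n
p = 1/100 = 0.01
1 - p = 0.99
(1 - p)^100 = 0.99^100 = 0.366032
P(at least one) = 1 - 0.366032 = 0.6340

0.6340


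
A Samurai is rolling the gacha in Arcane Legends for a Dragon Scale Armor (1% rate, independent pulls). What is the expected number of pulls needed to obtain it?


Expected pulls for a geometric distribution = 1/p = 100 / rate%
= 100 / 1
= 100.0

100.0 pulls


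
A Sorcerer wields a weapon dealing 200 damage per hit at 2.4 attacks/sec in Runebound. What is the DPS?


DPS = damage * attack_speed
= 200 * 2.4
= 480.0

480.0 DPS


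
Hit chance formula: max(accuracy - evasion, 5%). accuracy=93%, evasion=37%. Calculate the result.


accuracy - evasion = 93 - 37 = 56
Apply floor: max(56, 5) = 56
Hit chance = 56%

56%


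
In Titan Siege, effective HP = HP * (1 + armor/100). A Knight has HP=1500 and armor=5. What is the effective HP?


EHP = 1500 * (1 + 5/100)
= 1500 * (1 + 0.05)
= 1500 * 1.05
= 1575.0

1575.0 EHP


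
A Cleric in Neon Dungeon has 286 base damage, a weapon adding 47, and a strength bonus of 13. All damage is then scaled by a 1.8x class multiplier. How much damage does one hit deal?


Sum base + weapon + str = 286 + 47 + 13 = 346
Multiply by 1.8:
346 * 1.8 = 622.8

622.8 damage


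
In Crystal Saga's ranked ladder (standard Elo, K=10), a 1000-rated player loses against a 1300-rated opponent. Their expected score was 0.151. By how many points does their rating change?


Elo update: delta = K * (S - Ea), where S = 0 (loses)
S - Ea = 0 - 0.151 = -0.151
Rating change = 10 * -0.151
= -1.51

-1.51 rating points


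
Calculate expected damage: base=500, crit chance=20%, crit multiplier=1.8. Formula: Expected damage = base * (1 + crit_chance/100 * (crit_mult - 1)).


E[dmg] = base * (1 + crit_chance * (crit_mult - 1))
cc as decimal = 20/100 = 0.2
cm - 1 = 1.8 - 1 = 0.8
Bonus factor = 0.2 * 0.8 = 0.16
Total multiplier = 1 + 0.16 = 1.16
Expected damage = 500 * 1.16 = 580.00

580.00 damage


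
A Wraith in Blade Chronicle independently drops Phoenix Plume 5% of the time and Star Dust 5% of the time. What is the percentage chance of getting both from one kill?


For independent events, P(both) = P(A) * P(B)
= 5% * 5%
= 25 / 100 %
= 0.25%

0.25%


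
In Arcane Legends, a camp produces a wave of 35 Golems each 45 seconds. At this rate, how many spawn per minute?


Spawns per minute = count * (60 / interval)
= 35 * (60 / 45)
= 35 * 1.3333
= 46.67

46.67 per minute


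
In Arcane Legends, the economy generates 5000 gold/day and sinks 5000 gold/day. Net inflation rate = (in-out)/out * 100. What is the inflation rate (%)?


Net gold = 5000 - 5000 = 0
Inflation rate = net / sunk * 100 = 0 / 5000 * 100
= 0.0 * 100
= 0.00%

0.00%


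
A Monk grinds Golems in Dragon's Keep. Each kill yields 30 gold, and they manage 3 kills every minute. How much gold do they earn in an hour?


Gold per minute = 30 * 3 = 90
Gold per hour = 90 * 60 = 5400

5400 gold/hour


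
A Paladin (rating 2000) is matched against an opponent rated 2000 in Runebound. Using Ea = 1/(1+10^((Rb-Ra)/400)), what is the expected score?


Elo expected score: Ea = 1/(1 + 10^((Rb-Ra)/400))
Rb - Ra = 2000 - 2000 = 0
(Rb-Ra)/400 = 0/400 = 0.0
10^0.0 = 1.0
Ea = 1/(1 + 1.0) = 1/2.0 = 0.5000

0.5000


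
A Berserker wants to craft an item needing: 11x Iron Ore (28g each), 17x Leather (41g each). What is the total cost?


Cost breakdown:
  Iron Ore: 11 * 28 = 308
  Leather: 17 * 41 = 697
Total = 308 + 697 = 1005

1005 gold


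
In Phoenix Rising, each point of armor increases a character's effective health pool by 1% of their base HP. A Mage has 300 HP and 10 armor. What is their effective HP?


EHP = 300 * (1 + 10/100)
= 300 * (1 + 0.1)
= 300 * 1.1
= 330.0

330.0 EHP


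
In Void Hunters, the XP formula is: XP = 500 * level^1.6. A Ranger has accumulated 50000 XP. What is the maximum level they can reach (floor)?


XP = 500 * level^1.6, so level = (XP / 500)^(1/1.6)
= (50000 / 500)^(1/1.6)
= 100.0^0.625
= 17.7828
Floor: level = 17

level 17


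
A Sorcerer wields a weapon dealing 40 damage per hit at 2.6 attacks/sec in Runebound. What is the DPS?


DPS = damage * attack_speed
= 40 * 2.6
= 104.0

104.0 DPS


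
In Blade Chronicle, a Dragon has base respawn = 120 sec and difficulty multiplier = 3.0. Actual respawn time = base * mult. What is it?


Respawn time = base * multiplier
= 120 * 3.0
= 360.0 seconds

360.0 seconds


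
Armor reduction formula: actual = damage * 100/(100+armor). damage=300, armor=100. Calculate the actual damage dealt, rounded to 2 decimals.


actual = 300 * 100 / (100 + 100)
= 300 * 100 / 200
= 30000 / 200
= 150.00

150.00 damage


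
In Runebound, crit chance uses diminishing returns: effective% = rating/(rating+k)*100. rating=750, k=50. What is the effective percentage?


effective% = rating / (rating + k) * 100
= 750 / (750 + 50) * 100
= 750 / 800 * 100
= 0.9375 * 100
= 93.75%

93.75%


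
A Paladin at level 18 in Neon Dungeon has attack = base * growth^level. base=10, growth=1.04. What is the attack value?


value = base * growth^level
= 10 * 1.04^18
= 10 * 2.025817
= 20.26

20.26 attack


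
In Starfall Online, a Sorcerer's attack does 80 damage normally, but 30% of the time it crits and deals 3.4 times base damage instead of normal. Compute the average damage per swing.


E[dmg] = base * (1 + crit_chance * (crit_mult - 1))
cc as decimal = 30/100 = 0.3
cm - 1 = 3.4 - 1 = 2.4
Bonus factor = 0.3 * 2.4 = 0.72
Total multiplier = 1 + 0.72 = 1.72
Expected damage = 80 * 1.72 = 137.60

137.60 damage


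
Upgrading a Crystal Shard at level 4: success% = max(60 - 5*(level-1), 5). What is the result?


raw_rate = 60 - 5 * (4 - 1)
= 60 - 5 * 3
= 60 - 15
= 45
Apply floor: max(45, 5) = 45%

45%


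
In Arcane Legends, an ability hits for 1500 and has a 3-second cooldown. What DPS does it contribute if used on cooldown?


DPS = damage / cooldown
= 1500 / 3
= 500.00

500.00 DPS


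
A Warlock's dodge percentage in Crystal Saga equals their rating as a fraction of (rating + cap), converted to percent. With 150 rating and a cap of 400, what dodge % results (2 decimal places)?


dodge% = 150 / (150 + 400) * 100
= 150 / 550 * 100
= 0.272727 * 100
= 27.27%

27.27%


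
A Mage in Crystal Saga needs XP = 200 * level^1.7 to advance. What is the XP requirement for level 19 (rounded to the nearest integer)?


XP = 200 * level^1.7
Substitute level = 19:
XP = 200 * 19^1.7
= 200 * 149.2386
= 29848

29848 XP


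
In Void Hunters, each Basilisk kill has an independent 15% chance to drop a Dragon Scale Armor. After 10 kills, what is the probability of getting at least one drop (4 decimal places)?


P(at least one) = 1 - P(none) = 1 - (1-p)^n
p = 15/100 = 0.15
1 - p = 0.85
(1 - p)^10 = 0.85^10 = 0.196874
P(at least one) = 1 - 0.196874 = 0.8031

0.8031


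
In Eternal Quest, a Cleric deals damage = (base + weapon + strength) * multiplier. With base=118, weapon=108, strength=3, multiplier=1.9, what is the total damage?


Sum base + weapon + str = 118 + 108 + 3 = 229
Multiply by 1.9:
229 * 1.9 = 435.1

435.1 damage


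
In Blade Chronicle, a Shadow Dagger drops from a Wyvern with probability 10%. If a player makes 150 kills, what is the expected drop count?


Expected drops = kills * (drop_rate / 100)
= 150 * (10 / 100)
= 150 * 0.1
= 15.0

15.0 drops


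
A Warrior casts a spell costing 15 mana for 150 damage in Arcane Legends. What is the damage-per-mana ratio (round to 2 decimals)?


Efficiency = damage / mana
= 150 / 15
= 10.00

10.00 dmg/mana


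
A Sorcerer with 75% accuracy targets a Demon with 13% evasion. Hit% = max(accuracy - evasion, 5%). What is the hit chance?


accuracy - evasion = 75 - 13 = 62
Apply floor: max(62, 5) = 62
Hit chance = 62%

62%


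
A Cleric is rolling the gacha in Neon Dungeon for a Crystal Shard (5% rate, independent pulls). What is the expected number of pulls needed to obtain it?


Expected pulls for a geometric distribution = 1/p = 100 / rate%
= 100 / 5
= 20.0

20.0 pulls


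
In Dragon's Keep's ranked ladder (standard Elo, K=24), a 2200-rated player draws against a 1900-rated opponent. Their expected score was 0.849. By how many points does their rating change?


Elo update: delta = K * (S - Ea), where S = 0.5 (draws)
S - Ea = 0.5 - 0.849 = -0.349
Rating change = 24 * -0.349
= -8.38

-8.38 rating points


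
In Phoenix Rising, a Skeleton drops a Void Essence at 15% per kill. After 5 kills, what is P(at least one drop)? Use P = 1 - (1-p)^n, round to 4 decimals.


P(at least one) = 1 - P(none) = 1 - (1-p)^n
p = 15/100 = 0.15
1 - p = 0.85
(1 - p)^5 = 0.85^5 = 0.443705
P(at least one) = 1 - 0.443705 = 0.5563

0.5563


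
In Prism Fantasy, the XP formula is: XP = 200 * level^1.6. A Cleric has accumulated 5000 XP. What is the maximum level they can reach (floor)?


XP = 200 * level^1.6, so level = (XP / 200)^(1/1.6)
= (5000 / 200)^(1/1.6)
= 25.0^0.625
= 7.4767
Floor: level = 7

level 7


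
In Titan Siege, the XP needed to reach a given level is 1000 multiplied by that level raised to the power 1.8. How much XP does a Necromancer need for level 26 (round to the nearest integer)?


XP = 1000 * level^1.8
Substitute level = 26:
XP = 1000 * 26^1.8
= 1000 * 352.3319
= 352332

352332 XP


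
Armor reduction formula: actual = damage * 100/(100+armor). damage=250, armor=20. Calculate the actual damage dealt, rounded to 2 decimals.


actual = 250 * 100 / (100 + 20)
= 250 * 100 / 120
= 25000 / 120
= 208.33

208.33 damage


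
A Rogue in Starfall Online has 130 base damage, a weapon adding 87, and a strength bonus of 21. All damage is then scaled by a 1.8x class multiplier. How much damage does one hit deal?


Sum base + weapon + str = 130 + 87 + 21 = 238
Multiply by 1.8:
238 * 1.8 = 428.4

428.4 damage


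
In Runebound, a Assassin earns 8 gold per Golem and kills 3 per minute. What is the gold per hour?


Gold per minute = 8 * 3 = 24
Gold per hour = 24 * 60 = 1440

1440 gold/hour


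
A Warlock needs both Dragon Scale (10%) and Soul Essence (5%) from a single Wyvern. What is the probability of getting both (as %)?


For independent events, P(both) = P(A) * P(B)
= 10% * 5%
= 50 / 100 %
= 0.5%

0.5%


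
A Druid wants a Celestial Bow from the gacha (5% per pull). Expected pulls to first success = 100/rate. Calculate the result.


Expected pulls for a geometric distribution = 1/p = 100 / rate%
= 100 / 5
= 20.0

20.0 pulls


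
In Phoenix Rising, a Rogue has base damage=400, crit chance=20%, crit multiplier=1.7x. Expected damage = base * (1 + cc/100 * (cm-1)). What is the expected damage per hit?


E[dmg] = base * (1 + crit_chance * (crit_mult - 1))
cc as decimal = 20/100 = 0.2
cm - 1 = 1.7 - 1 = 0.7
Bonus factor = 0.2 * 0.7 = 0.14
Total multiplier = 1 + 0.14 = 1.14
Expected damage = 400 * 1.14 = 456.00

456.00 damage


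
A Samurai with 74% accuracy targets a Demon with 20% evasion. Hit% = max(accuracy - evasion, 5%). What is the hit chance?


accuracy - evasion = 74 - 20 = 54
Apply floor: max(54, 5) = 54
Hit chance = 54%

54%


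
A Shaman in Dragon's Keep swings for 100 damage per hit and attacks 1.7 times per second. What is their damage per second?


DPS = damage * attack_speed
= 100 * 1.7
= 170.0

170.0 DPS


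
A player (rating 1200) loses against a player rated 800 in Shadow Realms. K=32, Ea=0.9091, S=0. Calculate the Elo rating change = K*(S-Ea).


Elo update: delta = K * (S - Ea), where S = 0 (loses)
S - Ea = 0 - 0.9091 = -0.9091
Rating change = 32 * -0.9091
= -29.09

-29.09 rating points


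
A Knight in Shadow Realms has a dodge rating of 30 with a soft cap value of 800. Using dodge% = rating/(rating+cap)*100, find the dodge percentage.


dodge% = 30 / (30 + 800) * 100
= 30 / 830 * 100
= 0.036145 * 100
= 3.61%

3.61%


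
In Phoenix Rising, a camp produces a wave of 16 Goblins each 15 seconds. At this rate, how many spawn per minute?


Spawns per minute = count * (60 / interval)
= 16 * (60 / 15)
= 16 * 4.0
= 64.0

64.0 per minute


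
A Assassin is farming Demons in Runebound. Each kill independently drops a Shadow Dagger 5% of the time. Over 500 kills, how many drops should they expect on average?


Expected drops = kills * (drop_rate / 100)
= 500 * (5 / 100)
= 500 * 0.05
= 25.0

25.0 drops


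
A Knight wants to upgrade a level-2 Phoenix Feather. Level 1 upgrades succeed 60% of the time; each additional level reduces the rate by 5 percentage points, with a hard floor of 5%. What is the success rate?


raw_rate = 60 - 5 * (2 - 1)
= 60 - 5 * 1
= 60 - 5
= 55
Apply floor: max(55, 5) = 55%

55%


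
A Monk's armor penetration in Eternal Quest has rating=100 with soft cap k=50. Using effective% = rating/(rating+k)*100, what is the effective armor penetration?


effective% = rating / (rating + k) * 100
= 100 / (100 + 50) * 100
= 100 / 150 * 100
= 0.666667 * 100
= 66.67%

66.67%


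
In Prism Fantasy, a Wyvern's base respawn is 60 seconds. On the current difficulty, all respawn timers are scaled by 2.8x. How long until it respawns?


Respawn time = base * multiplier
= 60 * 2.8
= 168.0 seconds

168.0 seconds


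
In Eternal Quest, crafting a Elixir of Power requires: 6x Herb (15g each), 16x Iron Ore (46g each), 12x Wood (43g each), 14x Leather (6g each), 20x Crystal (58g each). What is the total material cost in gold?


Cost breakdown:
  Herb: 6 * 15 = 90
  Iron Ore: 16 * 46 = 736
  Wood: 12 * 43 = 516
  Leather: 14 * 6 = 84
  Crystal: 20 * 58 = 1160
Total = 90 + 736 + 516 + 84 + 1160 = 2586

2586 gold


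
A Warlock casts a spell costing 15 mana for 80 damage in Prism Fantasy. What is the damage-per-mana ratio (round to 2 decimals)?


Efficiency = damage / mana
= 80 / 15
= 5.33

5.33 dmg/mana


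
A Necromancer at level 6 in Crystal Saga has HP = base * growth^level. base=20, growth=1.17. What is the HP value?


value = base * growth^level
= 20 * 1.17^6
= 20 * 2.565164
= 51.30

51.30 HP


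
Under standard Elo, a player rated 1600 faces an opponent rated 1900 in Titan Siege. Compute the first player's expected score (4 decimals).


Elo expected score: Ea = 1/(1 + 10^((Rb-Ra)/400))
Rb - Ra = 1900 - 1600 = 300
(Rb-Ra)/400 = 300/400 = 0.75
10^0.75 = 5.623413
Ea = 1/(1 + 5.623413) = 1/6.623413 = 0.1510

0.1510


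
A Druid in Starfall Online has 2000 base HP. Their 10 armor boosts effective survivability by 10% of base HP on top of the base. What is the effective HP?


EHP = 2000 * (1 + 10/100)
= 2000 * (1 + 0.1)
= 2000 * 1.1
= 2200.0

2200.0 EHP


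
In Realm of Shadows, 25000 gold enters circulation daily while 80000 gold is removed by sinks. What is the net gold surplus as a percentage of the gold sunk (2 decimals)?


Net gold = 25000 - 80000 = -55000
Inflation rate = net / sunk * 100 = -55000 / 80000 * 100
= -0.6875 * 100
= -68.75%

-68.75%


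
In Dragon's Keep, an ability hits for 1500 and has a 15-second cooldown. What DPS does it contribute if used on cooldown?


DPS = damage / cooldown
= 1500 / 15
= 100.00

100.00 DPS


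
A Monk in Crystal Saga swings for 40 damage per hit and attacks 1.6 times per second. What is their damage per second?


DPS = damage * attack_speed
= 40 * 1.6
= 64.0

64.0 DPS


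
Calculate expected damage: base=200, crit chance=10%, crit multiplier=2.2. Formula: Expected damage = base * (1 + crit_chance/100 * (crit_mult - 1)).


E[dmg] = base * (1 + crit_chance * (crit_mult - 1))
cc as decimal = 10/100 = 0.1
cm - 1 = 2.2 - 1 = 1.2
Bonus factor = 0.1 * 1.2 = 0.12
Total multiplier = 1 + 0.12 = 1.12
Expected damage = 200 * 1.12 = 224.00

224.00 damage


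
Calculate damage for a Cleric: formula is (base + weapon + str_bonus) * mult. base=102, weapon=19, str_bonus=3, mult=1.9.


Sum base + weapon + str = 102 + 19 + 3 = 124
Multiply by 1.9:
124 * 1.9 = 235.6

235.6 damage


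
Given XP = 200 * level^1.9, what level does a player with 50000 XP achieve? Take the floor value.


XP = 200 * level^1.9, so level = (XP / 200)^(1/1.9)
= (50000 / 200)^(1/1.9)
= 250.0^0.5263
= 18.2841
Floor: level = 18

level 18


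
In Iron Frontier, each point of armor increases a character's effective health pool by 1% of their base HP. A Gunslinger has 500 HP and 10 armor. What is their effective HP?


EHP = 500 * (1 + 10/100)
= 500 * (1 + 0.1)
= 500 * 1.1
= 550.0

550.0 EHP


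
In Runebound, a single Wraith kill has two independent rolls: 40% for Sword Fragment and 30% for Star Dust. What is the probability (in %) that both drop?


For independent events, P(both) = P(A) * P(B)
= 40% * 30%
= 1200 / 100 %
= 12.0%

12.0%


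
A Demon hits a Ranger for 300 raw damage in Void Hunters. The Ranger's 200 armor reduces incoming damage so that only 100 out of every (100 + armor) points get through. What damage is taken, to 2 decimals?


actual = 300 * 100 / (100 + 200)
= 300 * 100 / 300
= 30000 / 300
= 100.00

100.00 damage


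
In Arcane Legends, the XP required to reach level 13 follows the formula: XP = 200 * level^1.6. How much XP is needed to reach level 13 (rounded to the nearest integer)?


XP = 200 * level^1.6
Substitute level = 13:
XP = 200 * 13^1.6
= 200 * 60.5772
= 12115

12115 XP


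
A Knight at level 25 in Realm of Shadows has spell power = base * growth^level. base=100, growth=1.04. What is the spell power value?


value = base * growth^level
= 100 * 1.04^25
= 100 * 2.665836
= 266.58

266.58 spell power


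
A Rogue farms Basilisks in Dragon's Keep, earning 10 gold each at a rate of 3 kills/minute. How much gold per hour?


Gold per minute = 10 * 3 = 30
Gold per hour = 30 * 60 = 1800

1800 gold/hour


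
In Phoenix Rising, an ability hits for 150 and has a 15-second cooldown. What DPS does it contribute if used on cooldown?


DPS = damage / cooldown
= 150 / 15
= 10.00

10.00 DPS


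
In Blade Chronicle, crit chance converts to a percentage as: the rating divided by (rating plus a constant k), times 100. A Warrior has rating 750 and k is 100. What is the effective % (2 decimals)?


effective% = rating / (rating + k) * 100
= 750 / (750 + 100) * 100
= 750 / 850 * 100
= 0.882353 * 100
= 88.24%

88.24%


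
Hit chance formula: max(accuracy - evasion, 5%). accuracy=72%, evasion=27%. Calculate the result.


accuracy - evasion = 72 - 27 = 45
Apply floor: max(45, 5) = 45
Hit chance = 45%

45%


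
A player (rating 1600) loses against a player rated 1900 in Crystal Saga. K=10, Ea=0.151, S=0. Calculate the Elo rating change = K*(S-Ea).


Elo update: delta = K * (S - Ea), where S = 0 (loses)
S - Ea = 0 - 0.151 = -0.151
Rating change = 10 * -0.151
= -1.51

-1.51 rating points


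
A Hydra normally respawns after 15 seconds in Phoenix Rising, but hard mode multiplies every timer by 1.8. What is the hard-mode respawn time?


Respawn time = base * multiplier
= 15 * 1.8
= 27.0 seconds

27.0 seconds


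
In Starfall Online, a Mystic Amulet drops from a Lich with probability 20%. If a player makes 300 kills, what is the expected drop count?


Expected drops = kills * (drop_rate / 100)
= 300 * (20 / 100)
= 300 * 0.2
= 60.0

60.0 drops


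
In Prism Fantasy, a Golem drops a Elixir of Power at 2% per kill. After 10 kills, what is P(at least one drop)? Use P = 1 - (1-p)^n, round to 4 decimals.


P(at least one) = 1 - P(none) = 1 - (1-p)^n
p = 2/100 = 0.02
1 - p = 0.98
(1 - p)^10 = 0.98^10 = 0.817073
P(at least one) = 1 - 0.817073 = 0.1829

0.1829


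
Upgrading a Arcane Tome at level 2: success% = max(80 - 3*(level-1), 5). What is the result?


raw_rate = 80 - 3 * (2 - 1)
= 80 - 3 * 1
= 80 - 3
= 77
Apply floor: max(77, 5) = 77%

77%


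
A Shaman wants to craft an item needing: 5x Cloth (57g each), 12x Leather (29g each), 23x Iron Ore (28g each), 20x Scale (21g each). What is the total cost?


Cost breakdown:
  Cloth: 5 * 57 = 285
  Leather: 12 * 29 = 348
  Iron Ore: 23 * 28 = 644
  Scale: 20 * 21 = 420
Total = 285 + 348 + 644 + 420 = 1697

1697 gold


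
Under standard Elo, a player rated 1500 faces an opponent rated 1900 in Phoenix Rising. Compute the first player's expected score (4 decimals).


Elo expected score: Ea = 1/(1 + 10^((Rb-Ra)/400))
Rb - Ra = 1900 - 1500 = 400
(Rb-Ra)/400 = 400/400 = 1.0
10^1.0 = 10.0
Ea = 1/(1 + 10.0) = 1/11.0 = 0.0909

0.0909


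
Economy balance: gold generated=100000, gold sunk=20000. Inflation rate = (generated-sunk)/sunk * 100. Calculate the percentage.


Net gold = 100000 - 20000 = 80000
Inflation rate = net / sunk * 100 = 80000 / 20000 * 100
= 4.0 * 100
= 400.00%

400.00%


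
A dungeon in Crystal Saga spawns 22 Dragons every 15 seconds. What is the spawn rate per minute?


Spawns per minute = count * (60 / interval)
= 22 * (60 / 15)
= 22 * 4.0
= 88.0

88.0 per minute


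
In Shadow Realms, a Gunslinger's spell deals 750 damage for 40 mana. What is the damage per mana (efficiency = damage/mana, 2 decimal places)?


Efficiency = damage / mana
= 750 / 40
= 18.75

18.75 dmg/mana


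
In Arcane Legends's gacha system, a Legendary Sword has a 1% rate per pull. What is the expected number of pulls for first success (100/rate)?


Expected pulls for a geometric distribution = 1/p = 100 / rate%
= 100 / 1
= 100.0

100.0 pulls


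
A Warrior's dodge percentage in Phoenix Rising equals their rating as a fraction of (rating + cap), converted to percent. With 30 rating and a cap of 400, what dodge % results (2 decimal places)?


dodge% = 30 / (30 + 400) * 100
= 30 / 430 * 100
= 0.069767 * 100
= 6.98%

6.98%


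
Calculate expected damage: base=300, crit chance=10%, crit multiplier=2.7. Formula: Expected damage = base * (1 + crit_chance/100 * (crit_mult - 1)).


E[dmg] = base * (1 + crit_chance * (crit_mult - 1))
cc as decimal = 10/100 = 0.1
cm - 1 = 2.7 - 1 = 1.7
Bonus factor = 0.1 * 1.7 = 0.17
Total multiplier = 1 + 0.17 = 1.17
Expected damage = 300 * 1.17 = 351.00

351.00 damage


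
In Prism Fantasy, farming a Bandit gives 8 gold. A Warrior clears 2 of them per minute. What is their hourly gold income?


Gold per minute = 8 * 2 = 16
Gold per hour = 16 * 60 = 960

960 gold/hour


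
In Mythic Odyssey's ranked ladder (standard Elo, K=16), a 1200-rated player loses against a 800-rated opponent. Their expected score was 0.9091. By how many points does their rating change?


Elo update: delta = K * (S - Ea), where S = 0 (loses)
S - Ea = 0 - 0.9091 = -0.9091
Rating change = 16 * -0.9091
= -14.55

-14.55 rating points


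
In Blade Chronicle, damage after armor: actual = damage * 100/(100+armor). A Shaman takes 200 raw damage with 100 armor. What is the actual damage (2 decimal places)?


actual = 200 * 100 / (100 + 100)
= 200 * 100 / 200
= 20000 / 200
= 100.00

100.00 damage


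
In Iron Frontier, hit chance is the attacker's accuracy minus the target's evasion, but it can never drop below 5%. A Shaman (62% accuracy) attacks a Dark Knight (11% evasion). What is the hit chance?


accuracy - evasion = 62 - 11 = 51
Apply floor: max(51, 5) = 51
Hit chance = 51%

51%


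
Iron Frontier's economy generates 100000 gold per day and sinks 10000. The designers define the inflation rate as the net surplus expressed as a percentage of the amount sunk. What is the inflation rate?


Net gold = 100000 - 10000 = 90000
Inflation rate = net / sunk * 100 = 90000 / 10000 * 100
= 9.0 * 100
= 900.00%

900.00%


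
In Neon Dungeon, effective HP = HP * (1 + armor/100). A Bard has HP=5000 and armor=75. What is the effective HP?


EHP = 5000 * (1 + 75/100)
= 5000 * (1 + 0.75)
= 5000 * 1.75
= 8750.0

8750.0 EHP


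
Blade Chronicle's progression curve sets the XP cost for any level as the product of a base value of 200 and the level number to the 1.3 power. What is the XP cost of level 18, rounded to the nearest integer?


XP = 200 * level^1.3
Substitute level = 18:
XP = 200 * 18^1.3
= 200 * 42.8405
= 8568

8568 XP


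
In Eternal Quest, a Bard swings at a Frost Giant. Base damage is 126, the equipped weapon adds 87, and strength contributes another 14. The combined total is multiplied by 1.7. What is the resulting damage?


Sum base + weapon + str = 126 + 87 + 14 = 227
Multiply by 1.7:
227 * 1.7 = 385.9

385.9 damage


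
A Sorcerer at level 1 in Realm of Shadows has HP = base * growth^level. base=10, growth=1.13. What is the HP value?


value = base * growth^level
= 10 * 1.13^1
= 10 * 1.13
= 11.30

11.30 HP


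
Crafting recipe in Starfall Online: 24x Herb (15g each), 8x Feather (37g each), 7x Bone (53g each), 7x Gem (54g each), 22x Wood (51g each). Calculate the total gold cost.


Cost breakdown:
  Herb: 24 * 15 = 360
  Feather: 8 * 37 = 296
  Bone: 7 * 53 = 371
  Gem: 7 * 54 = 378
  Wood: 22 * 51 = 1122
Total = 360 + 296 + 371 + 378 + 1122 = 2527

2527 gold


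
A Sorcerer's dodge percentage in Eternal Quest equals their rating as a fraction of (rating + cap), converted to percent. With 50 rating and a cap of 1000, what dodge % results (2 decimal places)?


dodge% = 50 / (50 + 1000) * 100
= 50 / 1050 * 100
= 0.047619 * 100
= 4.76%

4.76%


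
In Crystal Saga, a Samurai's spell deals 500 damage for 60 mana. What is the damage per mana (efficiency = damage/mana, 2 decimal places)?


Efficiency = damage / mana
= 500 / 60
= 8.33

8.33 dmg/mana


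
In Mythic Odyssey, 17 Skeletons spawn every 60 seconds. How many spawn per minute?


Spawns per minute = count * (60 / interval)
= 17 * (60 / 60)
= 17 * 1.0
= 17.0

17.0 per minute


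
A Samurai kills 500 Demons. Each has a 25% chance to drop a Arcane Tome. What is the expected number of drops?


Expected drops = kills * (drop_rate / 100)
= 500 * (25 / 100)
= 500 * 0.25
= 125.0

125.0 drops


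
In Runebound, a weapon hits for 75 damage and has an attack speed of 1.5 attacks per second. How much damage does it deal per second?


DPS = damage * attack_speed
= 75 * 1.5
= 112.5

112.5 DPS
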